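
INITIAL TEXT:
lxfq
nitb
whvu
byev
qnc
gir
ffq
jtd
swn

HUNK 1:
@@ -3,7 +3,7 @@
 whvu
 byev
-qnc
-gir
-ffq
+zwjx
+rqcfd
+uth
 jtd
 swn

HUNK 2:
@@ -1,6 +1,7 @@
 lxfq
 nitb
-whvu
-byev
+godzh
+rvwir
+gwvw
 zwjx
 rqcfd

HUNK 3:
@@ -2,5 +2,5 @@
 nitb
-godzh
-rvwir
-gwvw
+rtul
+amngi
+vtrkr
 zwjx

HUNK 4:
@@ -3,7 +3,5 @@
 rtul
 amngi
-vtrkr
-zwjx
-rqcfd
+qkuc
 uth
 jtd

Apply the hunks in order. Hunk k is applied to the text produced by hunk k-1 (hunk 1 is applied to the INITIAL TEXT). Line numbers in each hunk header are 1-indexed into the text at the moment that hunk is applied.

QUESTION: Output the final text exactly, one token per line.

Answer: lxfq
nitb
rtul
amngi
qkuc
uth
jtd
swn

Derivation:
Hunk 1: at line 3 remove [qnc,gir,ffq] add [zwjx,rqcfd,uth] -> 9 lines: lxfq nitb whvu byev zwjx rqcfd uth jtd swn
Hunk 2: at line 1 remove [whvu,byev] add [godzh,rvwir,gwvw] -> 10 lines: lxfq nitb godzh rvwir gwvw zwjx rqcfd uth jtd swn
Hunk 3: at line 2 remove [godzh,rvwir,gwvw] add [rtul,amngi,vtrkr] -> 10 lines: lxfq nitb rtul amngi vtrkr zwjx rqcfd uth jtd swn
Hunk 4: at line 3 remove [vtrkr,zwjx,rqcfd] add [qkuc] -> 8 lines: lxfq nitb rtul amngi qkuc uth jtd swn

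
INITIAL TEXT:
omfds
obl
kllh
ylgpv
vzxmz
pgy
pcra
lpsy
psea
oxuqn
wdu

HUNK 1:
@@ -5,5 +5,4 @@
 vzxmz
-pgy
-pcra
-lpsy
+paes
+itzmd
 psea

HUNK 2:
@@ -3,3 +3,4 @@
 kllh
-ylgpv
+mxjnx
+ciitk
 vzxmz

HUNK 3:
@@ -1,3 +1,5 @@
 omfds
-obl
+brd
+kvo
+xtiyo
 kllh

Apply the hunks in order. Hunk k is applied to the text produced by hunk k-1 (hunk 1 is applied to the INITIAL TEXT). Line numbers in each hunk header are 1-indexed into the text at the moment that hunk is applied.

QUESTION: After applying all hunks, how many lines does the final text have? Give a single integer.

Hunk 1: at line 5 remove [pgy,pcra,lpsy] add [paes,itzmd] -> 10 lines: omfds obl kllh ylgpv vzxmz paes itzmd psea oxuqn wdu
Hunk 2: at line 3 remove [ylgpv] add [mxjnx,ciitk] -> 11 lines: omfds obl kllh mxjnx ciitk vzxmz paes itzmd psea oxuqn wdu
Hunk 3: at line 1 remove [obl] add [brd,kvo,xtiyo] -> 13 lines: omfds brd kvo xtiyo kllh mxjnx ciitk vzxmz paes itzmd psea oxuqn wdu
Final line count: 13

Answer: 13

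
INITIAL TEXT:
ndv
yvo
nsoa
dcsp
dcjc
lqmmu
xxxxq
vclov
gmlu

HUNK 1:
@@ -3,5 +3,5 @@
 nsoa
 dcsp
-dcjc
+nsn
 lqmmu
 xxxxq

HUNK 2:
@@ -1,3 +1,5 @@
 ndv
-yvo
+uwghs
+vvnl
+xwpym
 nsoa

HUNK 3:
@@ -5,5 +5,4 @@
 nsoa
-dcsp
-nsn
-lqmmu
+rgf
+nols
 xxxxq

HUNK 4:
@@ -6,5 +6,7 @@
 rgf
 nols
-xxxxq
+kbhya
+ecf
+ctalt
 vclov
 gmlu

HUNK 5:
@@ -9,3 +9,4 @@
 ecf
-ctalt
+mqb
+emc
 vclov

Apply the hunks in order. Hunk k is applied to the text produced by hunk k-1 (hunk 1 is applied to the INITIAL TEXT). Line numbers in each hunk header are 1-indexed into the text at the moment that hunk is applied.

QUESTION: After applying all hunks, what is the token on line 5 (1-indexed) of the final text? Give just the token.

Answer: nsoa

Derivation:
Hunk 1: at line 3 remove [dcjc] add [nsn] -> 9 lines: ndv yvo nsoa dcsp nsn lqmmu xxxxq vclov gmlu
Hunk 2: at line 1 remove [yvo] add [uwghs,vvnl,xwpym] -> 11 lines: ndv uwghs vvnl xwpym nsoa dcsp nsn lqmmu xxxxq vclov gmlu
Hunk 3: at line 5 remove [dcsp,nsn,lqmmu] add [rgf,nols] -> 10 lines: ndv uwghs vvnl xwpym nsoa rgf nols xxxxq vclov gmlu
Hunk 4: at line 6 remove [xxxxq] add [kbhya,ecf,ctalt] -> 12 lines: ndv uwghs vvnl xwpym nsoa rgf nols kbhya ecf ctalt vclov gmlu
Hunk 5: at line 9 remove [ctalt] add [mqb,emc] -> 13 lines: ndv uwghs vvnl xwpym nsoa rgf nols kbhya ecf mqb emc vclov gmlu
Final line 5: nsoa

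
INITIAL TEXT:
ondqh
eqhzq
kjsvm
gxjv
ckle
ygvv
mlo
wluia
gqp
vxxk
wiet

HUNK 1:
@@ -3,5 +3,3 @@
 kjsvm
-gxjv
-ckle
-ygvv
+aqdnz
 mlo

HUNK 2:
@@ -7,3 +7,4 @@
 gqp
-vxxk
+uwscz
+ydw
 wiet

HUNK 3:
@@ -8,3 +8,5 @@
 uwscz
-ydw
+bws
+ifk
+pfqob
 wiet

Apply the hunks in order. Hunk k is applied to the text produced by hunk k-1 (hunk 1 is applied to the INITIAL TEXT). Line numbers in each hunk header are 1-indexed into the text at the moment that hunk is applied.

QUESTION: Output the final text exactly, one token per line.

Hunk 1: at line 3 remove [gxjv,ckle,ygvv] add [aqdnz] -> 9 lines: ondqh eqhzq kjsvm aqdnz mlo wluia gqp vxxk wiet
Hunk 2: at line 7 remove [vxxk] add [uwscz,ydw] -> 10 lines: ondqh eqhzq kjsvm aqdnz mlo wluia gqp uwscz ydw wiet
Hunk 3: at line 8 remove [ydw] add [bws,ifk,pfqob] -> 12 lines: ondqh eqhzq kjsvm aqdnz mlo wluia gqp uwscz bws ifk pfqob wiet

Answer: ondqh
eqhzq
kjsvm
aqdnz
mlo
wluia
gqp
uwscz
bws
ifk
pfqob
wiet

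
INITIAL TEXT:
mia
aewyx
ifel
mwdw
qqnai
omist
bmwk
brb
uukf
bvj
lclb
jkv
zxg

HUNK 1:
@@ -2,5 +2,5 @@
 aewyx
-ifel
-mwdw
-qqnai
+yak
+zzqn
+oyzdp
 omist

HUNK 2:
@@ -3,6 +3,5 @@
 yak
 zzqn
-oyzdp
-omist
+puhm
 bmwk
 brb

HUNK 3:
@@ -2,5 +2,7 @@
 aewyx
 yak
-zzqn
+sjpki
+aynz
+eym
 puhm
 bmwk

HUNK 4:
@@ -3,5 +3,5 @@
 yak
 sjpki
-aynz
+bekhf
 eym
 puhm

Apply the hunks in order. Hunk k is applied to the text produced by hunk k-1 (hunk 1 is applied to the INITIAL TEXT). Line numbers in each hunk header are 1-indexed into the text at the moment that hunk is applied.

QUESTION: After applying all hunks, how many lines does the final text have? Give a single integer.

Answer: 14

Derivation:
Hunk 1: at line 2 remove [ifel,mwdw,qqnai] add [yak,zzqn,oyzdp] -> 13 lines: mia aewyx yak zzqn oyzdp omist bmwk brb uukf bvj lclb jkv zxg
Hunk 2: at line 3 remove [oyzdp,omist] add [puhm] -> 12 lines: mia aewyx yak zzqn puhm bmwk brb uukf bvj lclb jkv zxg
Hunk 3: at line 2 remove [zzqn] add [sjpki,aynz,eym] -> 14 lines: mia aewyx yak sjpki aynz eym puhm bmwk brb uukf bvj lclb jkv zxg
Hunk 4: at line 3 remove [aynz] add [bekhf] -> 14 lines: mia aewyx yak sjpki bekhf eym puhm bmwk brb uukf bvj lclb jkv zxg
Final line count: 14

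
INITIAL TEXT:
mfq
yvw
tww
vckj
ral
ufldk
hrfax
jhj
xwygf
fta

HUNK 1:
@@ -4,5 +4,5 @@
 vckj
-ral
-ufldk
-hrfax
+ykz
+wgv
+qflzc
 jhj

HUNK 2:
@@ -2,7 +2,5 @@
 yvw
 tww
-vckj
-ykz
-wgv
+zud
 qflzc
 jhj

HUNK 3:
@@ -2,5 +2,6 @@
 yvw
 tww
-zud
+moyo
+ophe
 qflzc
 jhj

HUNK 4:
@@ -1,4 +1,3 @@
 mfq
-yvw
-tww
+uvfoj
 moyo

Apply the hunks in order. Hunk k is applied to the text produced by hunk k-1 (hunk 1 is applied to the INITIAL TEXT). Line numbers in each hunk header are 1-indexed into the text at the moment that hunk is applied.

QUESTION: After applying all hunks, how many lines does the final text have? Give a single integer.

Hunk 1: at line 4 remove [ral,ufldk,hrfax] add [ykz,wgv,qflzc] -> 10 lines: mfq yvw tww vckj ykz wgv qflzc jhj xwygf fta
Hunk 2: at line 2 remove [vckj,ykz,wgv] add [zud] -> 8 lines: mfq yvw tww zud qflzc jhj xwygf fta
Hunk 3: at line 2 remove [zud] add [moyo,ophe] -> 9 lines: mfq yvw tww moyo ophe qflzc jhj xwygf fta
Hunk 4: at line 1 remove [yvw,tww] add [uvfoj] -> 8 lines: mfq uvfoj moyo ophe qflzc jhj xwygf fta
Final line count: 8

Answer: 8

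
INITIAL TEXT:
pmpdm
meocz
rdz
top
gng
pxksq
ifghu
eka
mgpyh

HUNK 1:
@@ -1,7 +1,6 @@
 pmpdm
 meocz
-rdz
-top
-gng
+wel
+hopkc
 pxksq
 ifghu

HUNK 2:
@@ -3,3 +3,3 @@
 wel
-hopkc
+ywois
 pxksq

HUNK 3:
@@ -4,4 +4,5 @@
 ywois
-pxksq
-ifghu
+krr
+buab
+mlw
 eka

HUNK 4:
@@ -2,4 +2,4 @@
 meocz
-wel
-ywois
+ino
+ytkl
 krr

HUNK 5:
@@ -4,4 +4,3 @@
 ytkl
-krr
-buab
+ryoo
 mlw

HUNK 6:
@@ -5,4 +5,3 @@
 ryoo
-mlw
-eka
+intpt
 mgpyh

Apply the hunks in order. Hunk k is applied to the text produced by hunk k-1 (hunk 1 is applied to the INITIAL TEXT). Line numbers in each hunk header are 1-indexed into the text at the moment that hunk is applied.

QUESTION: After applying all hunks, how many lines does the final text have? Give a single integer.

Hunk 1: at line 1 remove [rdz,top,gng] add [wel,hopkc] -> 8 lines: pmpdm meocz wel hopkc pxksq ifghu eka mgpyh
Hunk 2: at line 3 remove [hopkc] add [ywois] -> 8 lines: pmpdm meocz wel ywois pxksq ifghu eka mgpyh
Hunk 3: at line 4 remove [pxksq,ifghu] add [krr,buab,mlw] -> 9 lines: pmpdm meocz wel ywois krr buab mlw eka mgpyh
Hunk 4: at line 2 remove [wel,ywois] add [ino,ytkl] -> 9 lines: pmpdm meocz ino ytkl krr buab mlw eka mgpyh
Hunk 5: at line 4 remove [krr,buab] add [ryoo] -> 8 lines: pmpdm meocz ino ytkl ryoo mlw eka mgpyh
Hunk 6: at line 5 remove [mlw,eka] add [intpt] -> 7 lines: pmpdm meocz ino ytkl ryoo intpt mgpyh
Final line count: 7

Answer: 7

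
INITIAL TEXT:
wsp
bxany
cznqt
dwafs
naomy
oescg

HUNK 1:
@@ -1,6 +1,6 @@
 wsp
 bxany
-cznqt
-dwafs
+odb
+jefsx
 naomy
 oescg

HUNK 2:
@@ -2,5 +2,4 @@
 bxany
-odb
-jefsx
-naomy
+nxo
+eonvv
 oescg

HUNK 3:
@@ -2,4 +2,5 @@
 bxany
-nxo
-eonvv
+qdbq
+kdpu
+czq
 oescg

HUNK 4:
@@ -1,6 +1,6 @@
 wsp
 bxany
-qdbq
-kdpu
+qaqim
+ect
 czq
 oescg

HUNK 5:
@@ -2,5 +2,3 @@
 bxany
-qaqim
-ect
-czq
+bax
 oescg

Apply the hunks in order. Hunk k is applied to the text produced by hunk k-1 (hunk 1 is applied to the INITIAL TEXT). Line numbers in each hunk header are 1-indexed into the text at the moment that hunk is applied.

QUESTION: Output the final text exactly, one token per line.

Answer: wsp
bxany
bax
oescg

Derivation:
Hunk 1: at line 1 remove [cznqt,dwafs] add [odb,jefsx] -> 6 lines: wsp bxany odb jefsx naomy oescg
Hunk 2: at line 2 remove [odb,jefsx,naomy] add [nxo,eonvv] -> 5 lines: wsp bxany nxo eonvv oescg
Hunk 3: at line 2 remove [nxo,eonvv] add [qdbq,kdpu,czq] -> 6 lines: wsp bxany qdbq kdpu czq oescg
Hunk 4: at line 1 remove [qdbq,kdpu] add [qaqim,ect] -> 6 lines: wsp bxany qaqim ect czq oescg
Hunk 5: at line 2 remove [qaqim,ect,czq] add [bax] -> 4 lines: wsp bxany bax oescg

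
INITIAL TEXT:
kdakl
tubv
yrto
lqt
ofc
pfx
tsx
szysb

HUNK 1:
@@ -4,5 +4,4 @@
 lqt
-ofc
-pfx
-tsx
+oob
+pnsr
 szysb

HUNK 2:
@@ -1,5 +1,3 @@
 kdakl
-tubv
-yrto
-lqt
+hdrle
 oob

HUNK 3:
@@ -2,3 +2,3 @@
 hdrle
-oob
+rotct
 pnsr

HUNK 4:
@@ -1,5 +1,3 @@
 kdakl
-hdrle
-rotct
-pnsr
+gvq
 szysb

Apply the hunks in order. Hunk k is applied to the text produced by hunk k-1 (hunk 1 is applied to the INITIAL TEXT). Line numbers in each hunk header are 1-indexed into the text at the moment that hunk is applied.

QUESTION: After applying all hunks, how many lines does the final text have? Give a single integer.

Answer: 3

Derivation:
Hunk 1: at line 4 remove [ofc,pfx,tsx] add [oob,pnsr] -> 7 lines: kdakl tubv yrto lqt oob pnsr szysb
Hunk 2: at line 1 remove [tubv,yrto,lqt] add [hdrle] -> 5 lines: kdakl hdrle oob pnsr szysb
Hunk 3: at line 2 remove [oob] add [rotct] -> 5 lines: kdakl hdrle rotct pnsr szysb
Hunk 4: at line 1 remove [hdrle,rotct,pnsr] add [gvq] -> 3 lines: kdakl gvq szysb
Final line count: 3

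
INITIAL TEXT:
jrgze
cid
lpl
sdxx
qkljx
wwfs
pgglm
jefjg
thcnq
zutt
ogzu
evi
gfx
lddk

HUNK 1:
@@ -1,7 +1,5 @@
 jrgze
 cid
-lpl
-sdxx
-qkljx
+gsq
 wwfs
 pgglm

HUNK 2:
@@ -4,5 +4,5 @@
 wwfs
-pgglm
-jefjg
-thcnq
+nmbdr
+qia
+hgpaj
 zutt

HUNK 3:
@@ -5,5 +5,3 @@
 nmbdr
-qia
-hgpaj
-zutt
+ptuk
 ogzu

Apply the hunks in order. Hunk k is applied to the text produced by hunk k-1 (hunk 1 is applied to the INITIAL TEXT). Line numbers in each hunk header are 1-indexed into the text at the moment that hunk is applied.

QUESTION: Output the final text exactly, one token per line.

Hunk 1: at line 1 remove [lpl,sdxx,qkljx] add [gsq] -> 12 lines: jrgze cid gsq wwfs pgglm jefjg thcnq zutt ogzu evi gfx lddk
Hunk 2: at line 4 remove [pgglm,jefjg,thcnq] add [nmbdr,qia,hgpaj] -> 12 lines: jrgze cid gsq wwfs nmbdr qia hgpaj zutt ogzu evi gfx lddk
Hunk 3: at line 5 remove [qia,hgpaj,zutt] add [ptuk] -> 10 lines: jrgze cid gsq wwfs nmbdr ptuk ogzu evi gfx lddk

Answer: jrgze
cid
gsq
wwfs
nmbdr
ptuk
ogzu
evi
gfx
lddk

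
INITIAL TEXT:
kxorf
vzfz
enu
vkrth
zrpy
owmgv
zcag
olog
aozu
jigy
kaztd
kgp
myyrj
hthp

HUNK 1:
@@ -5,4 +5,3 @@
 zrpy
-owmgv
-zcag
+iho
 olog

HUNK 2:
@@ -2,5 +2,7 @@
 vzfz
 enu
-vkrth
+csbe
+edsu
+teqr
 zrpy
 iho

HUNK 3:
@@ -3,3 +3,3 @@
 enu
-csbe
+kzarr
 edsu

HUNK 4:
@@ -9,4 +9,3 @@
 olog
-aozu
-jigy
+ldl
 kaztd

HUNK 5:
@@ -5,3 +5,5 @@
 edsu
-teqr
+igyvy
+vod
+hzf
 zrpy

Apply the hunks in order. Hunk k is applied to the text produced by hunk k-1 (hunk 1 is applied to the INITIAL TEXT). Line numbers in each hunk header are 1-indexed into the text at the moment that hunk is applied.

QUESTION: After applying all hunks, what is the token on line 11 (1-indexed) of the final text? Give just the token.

Hunk 1: at line 5 remove [owmgv,zcag] add [iho] -> 13 lines: kxorf vzfz enu vkrth zrpy iho olog aozu jigy kaztd kgp myyrj hthp
Hunk 2: at line 2 remove [vkrth] add [csbe,edsu,teqr] -> 15 lines: kxorf vzfz enu csbe edsu teqr zrpy iho olog aozu jigy kaztd kgp myyrj hthp
Hunk 3: at line 3 remove [csbe] add [kzarr] -> 15 lines: kxorf vzfz enu kzarr edsu teqr zrpy iho olog aozu jigy kaztd kgp myyrj hthp
Hunk 4: at line 9 remove [aozu,jigy] add [ldl] -> 14 lines: kxorf vzfz enu kzarr edsu teqr zrpy iho olog ldl kaztd kgp myyrj hthp
Hunk 5: at line 5 remove [teqr] add [igyvy,vod,hzf] -> 16 lines: kxorf vzfz enu kzarr edsu igyvy vod hzf zrpy iho olog ldl kaztd kgp myyrj hthp
Final line 11: olog

Answer: olog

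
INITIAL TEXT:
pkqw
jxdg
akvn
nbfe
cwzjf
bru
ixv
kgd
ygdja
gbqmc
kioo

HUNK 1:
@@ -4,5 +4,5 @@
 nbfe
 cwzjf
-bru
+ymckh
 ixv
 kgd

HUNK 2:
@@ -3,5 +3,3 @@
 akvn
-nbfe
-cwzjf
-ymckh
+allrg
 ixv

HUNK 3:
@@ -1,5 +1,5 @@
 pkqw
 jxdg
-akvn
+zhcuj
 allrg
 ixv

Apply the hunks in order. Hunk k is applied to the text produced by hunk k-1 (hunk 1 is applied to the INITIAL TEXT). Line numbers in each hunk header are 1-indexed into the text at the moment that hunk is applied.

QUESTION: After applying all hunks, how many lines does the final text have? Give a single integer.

Answer: 9

Derivation:
Hunk 1: at line 4 remove [bru] add [ymckh] -> 11 lines: pkqw jxdg akvn nbfe cwzjf ymckh ixv kgd ygdja gbqmc kioo
Hunk 2: at line 3 remove [nbfe,cwzjf,ymckh] add [allrg] -> 9 lines: pkqw jxdg akvn allrg ixv kgd ygdja gbqmc kioo
Hunk 3: at line 1 remove [akvn] add [zhcuj] -> 9 lines: pkqw jxdg zhcuj allrg ixv kgd ygdja gbqmc kioo
Final line count: 9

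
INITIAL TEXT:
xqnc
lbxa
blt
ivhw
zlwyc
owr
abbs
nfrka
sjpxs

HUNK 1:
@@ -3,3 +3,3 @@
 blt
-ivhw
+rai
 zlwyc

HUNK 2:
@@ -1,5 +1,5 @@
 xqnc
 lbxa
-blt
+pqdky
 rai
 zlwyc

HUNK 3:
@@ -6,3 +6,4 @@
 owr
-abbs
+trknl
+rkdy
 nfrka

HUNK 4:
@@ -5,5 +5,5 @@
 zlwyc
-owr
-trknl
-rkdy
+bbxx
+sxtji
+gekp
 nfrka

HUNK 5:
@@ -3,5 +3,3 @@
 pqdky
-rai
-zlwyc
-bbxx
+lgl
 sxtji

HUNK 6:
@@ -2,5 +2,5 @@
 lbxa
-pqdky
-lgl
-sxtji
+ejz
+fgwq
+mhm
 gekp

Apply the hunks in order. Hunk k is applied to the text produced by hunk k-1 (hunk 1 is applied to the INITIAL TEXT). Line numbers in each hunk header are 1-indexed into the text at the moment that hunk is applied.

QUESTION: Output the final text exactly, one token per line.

Hunk 1: at line 3 remove [ivhw] add [rai] -> 9 lines: xqnc lbxa blt rai zlwyc owr abbs nfrka sjpxs
Hunk 2: at line 1 remove [blt] add [pqdky] -> 9 lines: xqnc lbxa pqdky rai zlwyc owr abbs nfrka sjpxs
Hunk 3: at line 6 remove [abbs] add [trknl,rkdy] -> 10 lines: xqnc lbxa pqdky rai zlwyc owr trknl rkdy nfrka sjpxs
Hunk 4: at line 5 remove [owr,trknl,rkdy] add [bbxx,sxtji,gekp] -> 10 lines: xqnc lbxa pqdky rai zlwyc bbxx sxtji gekp nfrka sjpxs
Hunk 5: at line 3 remove [rai,zlwyc,bbxx] add [lgl] -> 8 lines: xqnc lbxa pqdky lgl sxtji gekp nfrka sjpxs
Hunk 6: at line 2 remove [pqdky,lgl,sxtji] add [ejz,fgwq,mhm] -> 8 lines: xqnc lbxa ejz fgwq mhm gekp nfrka sjpxs

Answer: xqnc
lbxa
ejz
fgwq
mhm
gekp
nfrka
sjpxs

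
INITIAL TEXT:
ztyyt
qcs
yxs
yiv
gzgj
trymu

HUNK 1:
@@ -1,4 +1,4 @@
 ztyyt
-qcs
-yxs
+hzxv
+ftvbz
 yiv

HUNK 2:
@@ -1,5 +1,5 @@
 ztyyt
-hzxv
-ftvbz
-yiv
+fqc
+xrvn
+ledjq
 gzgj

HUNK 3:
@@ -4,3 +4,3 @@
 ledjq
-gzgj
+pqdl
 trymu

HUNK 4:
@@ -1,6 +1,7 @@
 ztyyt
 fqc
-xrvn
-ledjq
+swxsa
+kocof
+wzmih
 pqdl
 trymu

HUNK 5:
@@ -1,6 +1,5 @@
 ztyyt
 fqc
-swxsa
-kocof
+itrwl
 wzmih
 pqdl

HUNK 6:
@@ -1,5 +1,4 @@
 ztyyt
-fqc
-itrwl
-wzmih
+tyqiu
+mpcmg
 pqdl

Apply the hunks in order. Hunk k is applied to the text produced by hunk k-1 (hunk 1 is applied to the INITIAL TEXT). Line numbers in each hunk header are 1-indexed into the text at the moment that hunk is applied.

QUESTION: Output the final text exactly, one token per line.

Hunk 1: at line 1 remove [qcs,yxs] add [hzxv,ftvbz] -> 6 lines: ztyyt hzxv ftvbz yiv gzgj trymu
Hunk 2: at line 1 remove [hzxv,ftvbz,yiv] add [fqc,xrvn,ledjq] -> 6 lines: ztyyt fqc xrvn ledjq gzgj trymu
Hunk 3: at line 4 remove [gzgj] add [pqdl] -> 6 lines: ztyyt fqc xrvn ledjq pqdl trymu
Hunk 4: at line 1 remove [xrvn,ledjq] add [swxsa,kocof,wzmih] -> 7 lines: ztyyt fqc swxsa kocof wzmih pqdl trymu
Hunk 5: at line 1 remove [swxsa,kocof] add [itrwl] -> 6 lines: ztyyt fqc itrwl wzmih pqdl trymu
Hunk 6: at line 1 remove [fqc,itrwl,wzmih] add [tyqiu,mpcmg] -> 5 lines: ztyyt tyqiu mpcmg pqdl trymu

Answer: ztyyt
tyqiu
mpcmg
pqdl
trymu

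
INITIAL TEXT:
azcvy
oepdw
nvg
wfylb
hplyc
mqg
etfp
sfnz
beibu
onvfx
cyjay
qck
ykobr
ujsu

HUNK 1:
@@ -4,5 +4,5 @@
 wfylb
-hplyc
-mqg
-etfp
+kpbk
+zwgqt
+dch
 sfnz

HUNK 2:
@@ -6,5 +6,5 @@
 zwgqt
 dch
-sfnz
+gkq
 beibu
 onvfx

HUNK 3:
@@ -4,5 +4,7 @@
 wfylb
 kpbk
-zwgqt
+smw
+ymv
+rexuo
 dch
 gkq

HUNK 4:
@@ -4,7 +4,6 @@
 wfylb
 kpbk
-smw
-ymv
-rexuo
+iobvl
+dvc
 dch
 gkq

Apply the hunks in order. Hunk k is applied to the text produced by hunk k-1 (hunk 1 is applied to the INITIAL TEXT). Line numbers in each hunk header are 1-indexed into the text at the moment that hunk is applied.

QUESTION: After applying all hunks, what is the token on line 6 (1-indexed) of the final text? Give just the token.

Hunk 1: at line 4 remove [hplyc,mqg,etfp] add [kpbk,zwgqt,dch] -> 14 lines: azcvy oepdw nvg wfylb kpbk zwgqt dch sfnz beibu onvfx cyjay qck ykobr ujsu
Hunk 2: at line 6 remove [sfnz] add [gkq] -> 14 lines: azcvy oepdw nvg wfylb kpbk zwgqt dch gkq beibu onvfx cyjay qck ykobr ujsu
Hunk 3: at line 4 remove [zwgqt] add [smw,ymv,rexuo] -> 16 lines: azcvy oepdw nvg wfylb kpbk smw ymv rexuo dch gkq beibu onvfx cyjay qck ykobr ujsu
Hunk 4: at line 4 remove [smw,ymv,rexuo] add [iobvl,dvc] -> 15 lines: azcvy oepdw nvg wfylb kpbk iobvl dvc dch gkq beibu onvfx cyjay qck ykobr ujsu
Final line 6: iobvl

Answer: iobvl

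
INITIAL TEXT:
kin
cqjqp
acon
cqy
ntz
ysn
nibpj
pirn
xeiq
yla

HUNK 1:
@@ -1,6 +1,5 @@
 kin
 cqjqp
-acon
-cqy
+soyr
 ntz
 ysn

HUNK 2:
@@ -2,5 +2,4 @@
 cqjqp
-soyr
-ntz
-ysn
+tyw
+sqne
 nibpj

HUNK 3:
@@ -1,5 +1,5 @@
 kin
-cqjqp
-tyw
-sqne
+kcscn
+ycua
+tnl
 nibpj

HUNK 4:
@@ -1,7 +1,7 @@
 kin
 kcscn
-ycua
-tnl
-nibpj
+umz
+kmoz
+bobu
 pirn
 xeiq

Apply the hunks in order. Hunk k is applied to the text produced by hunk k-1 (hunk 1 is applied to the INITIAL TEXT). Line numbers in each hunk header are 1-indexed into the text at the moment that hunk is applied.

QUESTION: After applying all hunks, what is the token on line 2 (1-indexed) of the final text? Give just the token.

Hunk 1: at line 1 remove [acon,cqy] add [soyr] -> 9 lines: kin cqjqp soyr ntz ysn nibpj pirn xeiq yla
Hunk 2: at line 2 remove [soyr,ntz,ysn] add [tyw,sqne] -> 8 lines: kin cqjqp tyw sqne nibpj pirn xeiq yla
Hunk 3: at line 1 remove [cqjqp,tyw,sqne] add [kcscn,ycua,tnl] -> 8 lines: kin kcscn ycua tnl nibpj pirn xeiq yla
Hunk 4: at line 1 remove [ycua,tnl,nibpj] add [umz,kmoz,bobu] -> 8 lines: kin kcscn umz kmoz bobu pirn xeiq yla
Final line 2: kcscn

Answer: kcscn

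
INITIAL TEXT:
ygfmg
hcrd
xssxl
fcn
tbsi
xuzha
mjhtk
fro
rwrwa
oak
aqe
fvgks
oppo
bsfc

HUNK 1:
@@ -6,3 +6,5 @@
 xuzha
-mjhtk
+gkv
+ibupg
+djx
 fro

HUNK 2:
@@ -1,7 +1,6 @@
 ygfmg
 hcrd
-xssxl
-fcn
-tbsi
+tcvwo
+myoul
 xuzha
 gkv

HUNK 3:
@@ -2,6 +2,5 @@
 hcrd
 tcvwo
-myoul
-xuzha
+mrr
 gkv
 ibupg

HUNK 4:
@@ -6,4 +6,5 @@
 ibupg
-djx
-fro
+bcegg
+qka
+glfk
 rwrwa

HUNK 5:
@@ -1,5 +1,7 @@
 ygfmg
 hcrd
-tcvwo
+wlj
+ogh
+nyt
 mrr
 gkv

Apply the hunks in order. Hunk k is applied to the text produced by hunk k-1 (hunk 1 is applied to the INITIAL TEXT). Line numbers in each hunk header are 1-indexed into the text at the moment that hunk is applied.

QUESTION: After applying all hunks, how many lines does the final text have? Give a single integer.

Answer: 17

Derivation:
Hunk 1: at line 6 remove [mjhtk] add [gkv,ibupg,djx] -> 16 lines: ygfmg hcrd xssxl fcn tbsi xuzha gkv ibupg djx fro rwrwa oak aqe fvgks oppo bsfc
Hunk 2: at line 1 remove [xssxl,fcn,tbsi] add [tcvwo,myoul] -> 15 lines: ygfmg hcrd tcvwo myoul xuzha gkv ibupg djx fro rwrwa oak aqe fvgks oppo bsfc
Hunk 3: at line 2 remove [myoul,xuzha] add [mrr] -> 14 lines: ygfmg hcrd tcvwo mrr gkv ibupg djx fro rwrwa oak aqe fvgks oppo bsfc
Hunk 4: at line 6 remove [djx,fro] add [bcegg,qka,glfk] -> 15 lines: ygfmg hcrd tcvwo mrr gkv ibupg bcegg qka glfk rwrwa oak aqe fvgks oppo bsfc
Hunk 5: at line 1 remove [tcvwo] add [wlj,ogh,nyt] -> 17 lines: ygfmg hcrd wlj ogh nyt mrr gkv ibupg bcegg qka glfk rwrwa oak aqe fvgks oppo bsfc
Final line count: 17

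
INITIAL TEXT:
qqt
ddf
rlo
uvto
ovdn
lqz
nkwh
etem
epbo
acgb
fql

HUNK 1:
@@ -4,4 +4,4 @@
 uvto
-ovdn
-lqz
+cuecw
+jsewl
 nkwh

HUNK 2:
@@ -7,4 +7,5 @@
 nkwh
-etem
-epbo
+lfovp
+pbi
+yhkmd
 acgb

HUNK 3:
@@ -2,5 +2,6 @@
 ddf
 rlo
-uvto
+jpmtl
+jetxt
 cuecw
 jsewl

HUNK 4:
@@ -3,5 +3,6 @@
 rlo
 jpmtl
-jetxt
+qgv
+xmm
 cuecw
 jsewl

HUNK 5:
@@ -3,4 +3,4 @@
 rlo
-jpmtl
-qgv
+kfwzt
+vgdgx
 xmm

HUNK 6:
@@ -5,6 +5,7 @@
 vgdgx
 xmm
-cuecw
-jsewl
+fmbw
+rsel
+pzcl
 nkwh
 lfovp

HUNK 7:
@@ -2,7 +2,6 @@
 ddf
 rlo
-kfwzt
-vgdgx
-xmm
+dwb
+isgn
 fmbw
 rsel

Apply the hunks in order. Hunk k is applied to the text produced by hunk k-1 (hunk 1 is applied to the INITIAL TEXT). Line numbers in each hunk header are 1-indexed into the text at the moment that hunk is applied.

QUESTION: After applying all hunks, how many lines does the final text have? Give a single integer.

Answer: 14

Derivation:
Hunk 1: at line 4 remove [ovdn,lqz] add [cuecw,jsewl] -> 11 lines: qqt ddf rlo uvto cuecw jsewl nkwh etem epbo acgb fql
Hunk 2: at line 7 remove [etem,epbo] add [lfovp,pbi,yhkmd] -> 12 lines: qqt ddf rlo uvto cuecw jsewl nkwh lfovp pbi yhkmd acgb fql
Hunk 3: at line 2 remove [uvto] add [jpmtl,jetxt] -> 13 lines: qqt ddf rlo jpmtl jetxt cuecw jsewl nkwh lfovp pbi yhkmd acgb fql
Hunk 4: at line 3 remove [jetxt] add [qgv,xmm] -> 14 lines: qqt ddf rlo jpmtl qgv xmm cuecw jsewl nkwh lfovp pbi yhkmd acgb fql
Hunk 5: at line 3 remove [jpmtl,qgv] add [kfwzt,vgdgx] -> 14 lines: qqt ddf rlo kfwzt vgdgx xmm cuecw jsewl nkwh lfovp pbi yhkmd acgb fql
Hunk 6: at line 5 remove [cuecw,jsewl] add [fmbw,rsel,pzcl] -> 15 lines: qqt ddf rlo kfwzt vgdgx xmm fmbw rsel pzcl nkwh lfovp pbi yhkmd acgb fql
Hunk 7: at line 2 remove [kfwzt,vgdgx,xmm] add [dwb,isgn] -> 14 lines: qqt ddf rlo dwb isgn fmbw rsel pzcl nkwh lfovp pbi yhkmd acgb fql
Final line count: 14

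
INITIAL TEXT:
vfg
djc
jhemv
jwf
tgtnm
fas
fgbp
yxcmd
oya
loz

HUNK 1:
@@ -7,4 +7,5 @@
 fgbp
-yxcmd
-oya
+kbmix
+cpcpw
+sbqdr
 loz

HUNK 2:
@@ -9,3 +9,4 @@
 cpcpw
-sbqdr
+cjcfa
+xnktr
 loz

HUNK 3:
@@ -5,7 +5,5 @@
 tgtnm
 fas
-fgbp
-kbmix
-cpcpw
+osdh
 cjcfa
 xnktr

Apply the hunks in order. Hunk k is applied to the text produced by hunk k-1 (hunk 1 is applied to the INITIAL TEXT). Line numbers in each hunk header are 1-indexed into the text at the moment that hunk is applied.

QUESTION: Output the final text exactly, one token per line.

Answer: vfg
djc
jhemv
jwf
tgtnm
fas
osdh
cjcfa
xnktr
loz

Derivation:
Hunk 1: at line 7 remove [yxcmd,oya] add [kbmix,cpcpw,sbqdr] -> 11 lines: vfg djc jhemv jwf tgtnm fas fgbp kbmix cpcpw sbqdr loz
Hunk 2: at line 9 remove [sbqdr] add [cjcfa,xnktr] -> 12 lines: vfg djc jhemv jwf tgtnm fas fgbp kbmix cpcpw cjcfa xnktr loz
Hunk 3: at line 5 remove [fgbp,kbmix,cpcpw] add [osdh] -> 10 lines: vfg djc jhemv jwf tgtnm fas osdh cjcfa xnktr loz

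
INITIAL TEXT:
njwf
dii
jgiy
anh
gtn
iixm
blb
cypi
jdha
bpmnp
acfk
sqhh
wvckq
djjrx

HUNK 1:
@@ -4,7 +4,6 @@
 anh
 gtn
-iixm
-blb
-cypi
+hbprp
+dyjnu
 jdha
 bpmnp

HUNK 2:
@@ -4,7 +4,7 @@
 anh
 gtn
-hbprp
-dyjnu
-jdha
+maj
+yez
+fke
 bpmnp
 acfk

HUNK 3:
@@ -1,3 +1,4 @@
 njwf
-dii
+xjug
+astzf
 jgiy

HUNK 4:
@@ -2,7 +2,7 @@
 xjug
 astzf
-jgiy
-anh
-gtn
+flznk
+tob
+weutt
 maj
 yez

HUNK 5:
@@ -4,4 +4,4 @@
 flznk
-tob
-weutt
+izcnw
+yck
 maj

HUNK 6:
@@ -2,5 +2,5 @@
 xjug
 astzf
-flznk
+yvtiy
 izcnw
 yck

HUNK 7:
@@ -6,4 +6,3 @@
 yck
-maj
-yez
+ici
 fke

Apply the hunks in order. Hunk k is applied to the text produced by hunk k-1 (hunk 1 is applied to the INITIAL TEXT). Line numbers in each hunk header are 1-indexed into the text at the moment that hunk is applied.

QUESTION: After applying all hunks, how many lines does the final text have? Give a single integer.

Answer: 13

Derivation:
Hunk 1: at line 4 remove [iixm,blb,cypi] add [hbprp,dyjnu] -> 13 lines: njwf dii jgiy anh gtn hbprp dyjnu jdha bpmnp acfk sqhh wvckq djjrx
Hunk 2: at line 4 remove [hbprp,dyjnu,jdha] add [maj,yez,fke] -> 13 lines: njwf dii jgiy anh gtn maj yez fke bpmnp acfk sqhh wvckq djjrx
Hunk 3: at line 1 remove [dii] add [xjug,astzf] -> 14 lines: njwf xjug astzf jgiy anh gtn maj yez fke bpmnp acfk sqhh wvckq djjrx
Hunk 4: at line 2 remove [jgiy,anh,gtn] add [flznk,tob,weutt] -> 14 lines: njwf xjug astzf flznk tob weutt maj yez fke bpmnp acfk sqhh wvckq djjrx
Hunk 5: at line 4 remove [tob,weutt] add [izcnw,yck] -> 14 lines: njwf xjug astzf flznk izcnw yck maj yez fke bpmnp acfk sqhh wvckq djjrx
Hunk 6: at line 2 remove [flznk] add [yvtiy] -> 14 lines: njwf xjug astzf yvtiy izcnw yck maj yez fke bpmnp acfk sqhh wvckq djjrx
Hunk 7: at line 6 remove [maj,yez] add [ici] -> 13 lines: njwf xjug astzf yvtiy izcnw yck ici fke bpmnp acfk sqhh wvckq djjrx
Final line count: 13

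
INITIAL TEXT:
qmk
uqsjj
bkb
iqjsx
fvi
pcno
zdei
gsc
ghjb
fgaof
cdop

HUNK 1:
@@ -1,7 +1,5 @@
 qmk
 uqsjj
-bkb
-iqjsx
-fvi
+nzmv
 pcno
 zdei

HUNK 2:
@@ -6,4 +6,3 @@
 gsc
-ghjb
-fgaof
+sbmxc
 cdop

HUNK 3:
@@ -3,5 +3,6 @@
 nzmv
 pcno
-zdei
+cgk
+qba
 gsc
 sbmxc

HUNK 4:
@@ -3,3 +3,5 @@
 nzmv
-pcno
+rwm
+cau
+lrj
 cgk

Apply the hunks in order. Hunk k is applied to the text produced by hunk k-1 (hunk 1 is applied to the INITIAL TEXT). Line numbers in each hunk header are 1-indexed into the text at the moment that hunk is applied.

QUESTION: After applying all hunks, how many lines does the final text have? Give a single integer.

Answer: 11

Derivation:
Hunk 1: at line 1 remove [bkb,iqjsx,fvi] add [nzmv] -> 9 lines: qmk uqsjj nzmv pcno zdei gsc ghjb fgaof cdop
Hunk 2: at line 6 remove [ghjb,fgaof] add [sbmxc] -> 8 lines: qmk uqsjj nzmv pcno zdei gsc sbmxc cdop
Hunk 3: at line 3 remove [zdei] add [cgk,qba] -> 9 lines: qmk uqsjj nzmv pcno cgk qba gsc sbmxc cdop
Hunk 4: at line 3 remove [pcno] add [rwm,cau,lrj] -> 11 lines: qmk uqsjj nzmv rwm cau lrj cgk qba gsc sbmxc cdop
Final line count: 11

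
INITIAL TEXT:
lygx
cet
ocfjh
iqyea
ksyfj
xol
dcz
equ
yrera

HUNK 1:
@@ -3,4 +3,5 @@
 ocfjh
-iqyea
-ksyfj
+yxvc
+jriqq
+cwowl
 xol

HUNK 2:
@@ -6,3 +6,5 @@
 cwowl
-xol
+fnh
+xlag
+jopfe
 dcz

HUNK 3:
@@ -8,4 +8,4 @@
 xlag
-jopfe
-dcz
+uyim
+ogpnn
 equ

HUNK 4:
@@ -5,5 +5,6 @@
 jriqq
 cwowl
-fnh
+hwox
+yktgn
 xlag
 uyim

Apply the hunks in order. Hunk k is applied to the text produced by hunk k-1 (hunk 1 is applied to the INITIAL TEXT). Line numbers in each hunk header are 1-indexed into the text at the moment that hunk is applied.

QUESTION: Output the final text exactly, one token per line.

Hunk 1: at line 3 remove [iqyea,ksyfj] add [yxvc,jriqq,cwowl] -> 10 lines: lygx cet ocfjh yxvc jriqq cwowl xol dcz equ yrera
Hunk 2: at line 6 remove [xol] add [fnh,xlag,jopfe] -> 12 lines: lygx cet ocfjh yxvc jriqq cwowl fnh xlag jopfe dcz equ yrera
Hunk 3: at line 8 remove [jopfe,dcz] add [uyim,ogpnn] -> 12 lines: lygx cet ocfjh yxvc jriqq cwowl fnh xlag uyim ogpnn equ yrera
Hunk 4: at line 5 remove [fnh] add [hwox,yktgn] -> 13 lines: lygx cet ocfjh yxvc jriqq cwowl hwox yktgn xlag uyim ogpnn equ yrera

Answer: lygx
cet
ocfjh
yxvc
jriqq
cwowl
hwox
yktgn
xlag
uyim
ogpnn
equ
yrera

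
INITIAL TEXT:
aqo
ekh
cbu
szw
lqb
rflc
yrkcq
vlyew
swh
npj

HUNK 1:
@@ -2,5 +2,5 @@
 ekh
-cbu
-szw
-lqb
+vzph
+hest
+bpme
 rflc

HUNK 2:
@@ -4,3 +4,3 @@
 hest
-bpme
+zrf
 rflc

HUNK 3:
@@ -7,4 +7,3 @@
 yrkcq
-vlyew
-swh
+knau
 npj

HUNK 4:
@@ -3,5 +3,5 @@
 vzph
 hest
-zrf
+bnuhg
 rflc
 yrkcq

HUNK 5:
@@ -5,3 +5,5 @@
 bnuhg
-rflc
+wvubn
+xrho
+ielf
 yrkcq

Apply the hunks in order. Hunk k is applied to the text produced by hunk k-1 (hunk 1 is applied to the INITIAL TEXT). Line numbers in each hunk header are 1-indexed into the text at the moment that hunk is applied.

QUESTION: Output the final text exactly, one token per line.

Answer: aqo
ekh
vzph
hest
bnuhg
wvubn
xrho
ielf
yrkcq
knau
npj

Derivation:
Hunk 1: at line 2 remove [cbu,szw,lqb] add [vzph,hest,bpme] -> 10 lines: aqo ekh vzph hest bpme rflc yrkcq vlyew swh npj
Hunk 2: at line 4 remove [bpme] add [zrf] -> 10 lines: aqo ekh vzph hest zrf rflc yrkcq vlyew swh npj
Hunk 3: at line 7 remove [vlyew,swh] add [knau] -> 9 lines: aqo ekh vzph hest zrf rflc yrkcq knau npj
Hunk 4: at line 3 remove [zrf] add [bnuhg] -> 9 lines: aqo ekh vzph hest bnuhg rflc yrkcq knau npj
Hunk 5: at line 5 remove [rflc] add [wvubn,xrho,ielf] -> 11 lines: aqo ekh vzph hest bnuhg wvubn xrho ielf yrkcq knau npj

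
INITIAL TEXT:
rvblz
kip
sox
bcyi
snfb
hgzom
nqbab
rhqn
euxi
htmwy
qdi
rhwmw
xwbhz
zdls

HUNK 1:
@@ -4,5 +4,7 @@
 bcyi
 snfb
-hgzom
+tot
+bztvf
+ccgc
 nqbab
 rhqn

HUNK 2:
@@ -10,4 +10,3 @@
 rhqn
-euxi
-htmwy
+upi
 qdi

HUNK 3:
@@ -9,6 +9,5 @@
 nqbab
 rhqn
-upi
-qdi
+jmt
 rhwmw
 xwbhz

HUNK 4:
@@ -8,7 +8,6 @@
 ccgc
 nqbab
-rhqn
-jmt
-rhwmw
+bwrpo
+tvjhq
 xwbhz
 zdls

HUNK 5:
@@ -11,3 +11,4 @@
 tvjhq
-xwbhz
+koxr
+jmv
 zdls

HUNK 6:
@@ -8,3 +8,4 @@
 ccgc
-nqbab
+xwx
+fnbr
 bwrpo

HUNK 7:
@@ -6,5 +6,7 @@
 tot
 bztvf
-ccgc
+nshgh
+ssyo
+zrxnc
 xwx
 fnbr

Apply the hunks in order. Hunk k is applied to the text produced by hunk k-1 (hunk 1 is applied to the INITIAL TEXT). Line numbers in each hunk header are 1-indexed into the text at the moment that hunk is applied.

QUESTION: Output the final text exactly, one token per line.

Hunk 1: at line 4 remove [hgzom] add [tot,bztvf,ccgc] -> 16 lines: rvblz kip sox bcyi snfb tot bztvf ccgc nqbab rhqn euxi htmwy qdi rhwmw xwbhz zdls
Hunk 2: at line 10 remove [euxi,htmwy] add [upi] -> 15 lines: rvblz kip sox bcyi snfb tot bztvf ccgc nqbab rhqn upi qdi rhwmw xwbhz zdls
Hunk 3: at line 9 remove [upi,qdi] add [jmt] -> 14 lines: rvblz kip sox bcyi snfb tot bztvf ccgc nqbab rhqn jmt rhwmw xwbhz zdls
Hunk 4: at line 8 remove [rhqn,jmt,rhwmw] add [bwrpo,tvjhq] -> 13 lines: rvblz kip sox bcyi snfb tot bztvf ccgc nqbab bwrpo tvjhq xwbhz zdls
Hunk 5: at line 11 remove [xwbhz] add [koxr,jmv] -> 14 lines: rvblz kip sox bcyi snfb tot bztvf ccgc nqbab bwrpo tvjhq koxr jmv zdls
Hunk 6: at line 8 remove [nqbab] add [xwx,fnbr] -> 15 lines: rvblz kip sox bcyi snfb tot bztvf ccgc xwx fnbr bwrpo tvjhq koxr jmv zdls
Hunk 7: at line 6 remove [ccgc] add [nshgh,ssyo,zrxnc] -> 17 lines: rvblz kip sox bcyi snfb tot bztvf nshgh ssyo zrxnc xwx fnbr bwrpo tvjhq koxr jmv zdls

Answer: rvblz
kip
sox
bcyi
snfb
tot
bztvf
nshgh
ssyo
zrxnc
xwx
fnbr
bwrpo
tvjhq
koxr
jmv
zdls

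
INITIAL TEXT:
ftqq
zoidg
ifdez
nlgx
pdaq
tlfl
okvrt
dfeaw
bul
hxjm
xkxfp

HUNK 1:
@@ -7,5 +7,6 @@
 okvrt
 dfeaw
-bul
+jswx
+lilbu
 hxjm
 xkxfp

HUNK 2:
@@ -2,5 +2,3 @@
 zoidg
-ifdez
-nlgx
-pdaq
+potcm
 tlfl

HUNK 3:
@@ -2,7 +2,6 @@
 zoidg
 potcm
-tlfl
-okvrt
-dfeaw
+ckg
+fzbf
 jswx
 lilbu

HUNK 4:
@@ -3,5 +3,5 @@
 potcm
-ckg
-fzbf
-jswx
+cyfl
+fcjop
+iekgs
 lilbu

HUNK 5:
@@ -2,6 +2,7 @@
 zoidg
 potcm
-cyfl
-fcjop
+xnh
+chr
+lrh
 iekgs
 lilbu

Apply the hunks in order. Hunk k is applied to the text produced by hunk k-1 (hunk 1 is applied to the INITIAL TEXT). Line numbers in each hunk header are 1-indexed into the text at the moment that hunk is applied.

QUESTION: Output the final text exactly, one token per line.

Answer: ftqq
zoidg
potcm
xnh
chr
lrh
iekgs
lilbu
hxjm
xkxfp

Derivation:
Hunk 1: at line 7 remove [bul] add [jswx,lilbu] -> 12 lines: ftqq zoidg ifdez nlgx pdaq tlfl okvrt dfeaw jswx lilbu hxjm xkxfp
Hunk 2: at line 2 remove [ifdez,nlgx,pdaq] add [potcm] -> 10 lines: ftqq zoidg potcm tlfl okvrt dfeaw jswx lilbu hxjm xkxfp
Hunk 3: at line 2 remove [tlfl,okvrt,dfeaw] add [ckg,fzbf] -> 9 lines: ftqq zoidg potcm ckg fzbf jswx lilbu hxjm xkxfp
Hunk 4: at line 3 remove [ckg,fzbf,jswx] add [cyfl,fcjop,iekgs] -> 9 lines: ftqq zoidg potcm cyfl fcjop iekgs lilbu hxjm xkxfp
Hunk 5: at line 2 remove [cyfl,fcjop] add [xnh,chr,lrh] -> 10 lines: ftqq zoidg potcm xnh chr lrh iekgs lilbu hxjm xkxfp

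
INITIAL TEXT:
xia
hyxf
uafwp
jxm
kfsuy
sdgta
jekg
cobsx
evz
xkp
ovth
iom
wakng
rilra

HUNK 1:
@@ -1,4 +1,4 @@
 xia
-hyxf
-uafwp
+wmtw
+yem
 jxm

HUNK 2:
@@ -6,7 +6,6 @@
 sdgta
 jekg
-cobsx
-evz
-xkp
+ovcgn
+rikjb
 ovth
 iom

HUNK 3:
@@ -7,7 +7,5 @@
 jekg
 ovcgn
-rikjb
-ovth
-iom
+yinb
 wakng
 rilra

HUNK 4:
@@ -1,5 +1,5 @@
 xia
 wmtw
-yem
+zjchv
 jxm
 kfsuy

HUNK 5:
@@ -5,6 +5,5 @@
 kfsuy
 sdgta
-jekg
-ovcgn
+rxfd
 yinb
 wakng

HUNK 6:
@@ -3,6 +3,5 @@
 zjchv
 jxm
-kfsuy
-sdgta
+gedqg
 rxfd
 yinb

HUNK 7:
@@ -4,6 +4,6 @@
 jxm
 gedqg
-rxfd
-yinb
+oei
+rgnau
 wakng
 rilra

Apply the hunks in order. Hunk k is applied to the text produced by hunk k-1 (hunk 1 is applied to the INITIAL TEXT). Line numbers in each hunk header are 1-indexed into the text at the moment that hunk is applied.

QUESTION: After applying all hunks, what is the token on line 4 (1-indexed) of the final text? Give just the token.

Answer: jxm

Derivation:
Hunk 1: at line 1 remove [hyxf,uafwp] add [wmtw,yem] -> 14 lines: xia wmtw yem jxm kfsuy sdgta jekg cobsx evz xkp ovth iom wakng rilra
Hunk 2: at line 6 remove [cobsx,evz,xkp] add [ovcgn,rikjb] -> 13 lines: xia wmtw yem jxm kfsuy sdgta jekg ovcgn rikjb ovth iom wakng rilra
Hunk 3: at line 7 remove [rikjb,ovth,iom] add [yinb] -> 11 lines: xia wmtw yem jxm kfsuy sdgta jekg ovcgn yinb wakng rilra
Hunk 4: at line 1 remove [yem] add [zjchv] -> 11 lines: xia wmtw zjchv jxm kfsuy sdgta jekg ovcgn yinb wakng rilra
Hunk 5: at line 5 remove [jekg,ovcgn] add [rxfd] -> 10 lines: xia wmtw zjchv jxm kfsuy sdgta rxfd yinb wakng rilra
Hunk 6: at line 3 remove [kfsuy,sdgta] add [gedqg] -> 9 lines: xia wmtw zjchv jxm gedqg rxfd yinb wakng rilra
Hunk 7: at line 4 remove [rxfd,yinb] add [oei,rgnau] -> 9 lines: xia wmtw zjchv jxm gedqg oei rgnau wakng rilra
Final line 4: jxm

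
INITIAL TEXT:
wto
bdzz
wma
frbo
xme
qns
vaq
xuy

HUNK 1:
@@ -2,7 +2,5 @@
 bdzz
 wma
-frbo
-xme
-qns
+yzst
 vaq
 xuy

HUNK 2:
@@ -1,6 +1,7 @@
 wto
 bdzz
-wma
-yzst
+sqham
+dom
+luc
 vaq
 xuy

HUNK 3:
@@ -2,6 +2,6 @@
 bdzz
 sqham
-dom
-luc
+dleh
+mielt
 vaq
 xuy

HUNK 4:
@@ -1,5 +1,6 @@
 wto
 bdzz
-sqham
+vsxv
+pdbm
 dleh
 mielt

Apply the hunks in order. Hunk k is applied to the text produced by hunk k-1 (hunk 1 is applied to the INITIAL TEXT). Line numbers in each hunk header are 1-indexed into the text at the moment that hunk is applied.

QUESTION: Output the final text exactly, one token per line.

Answer: wto
bdzz
vsxv
pdbm
dleh
mielt
vaq
xuy

Derivation:
Hunk 1: at line 2 remove [frbo,xme,qns] add [yzst] -> 6 lines: wto bdzz wma yzst vaq xuy
Hunk 2: at line 1 remove [wma,yzst] add [sqham,dom,luc] -> 7 lines: wto bdzz sqham dom luc vaq xuy
Hunk 3: at line 2 remove [dom,luc] add [dleh,mielt] -> 7 lines: wto bdzz sqham dleh mielt vaq xuy
Hunk 4: at line 1 remove [sqham] add [vsxv,pdbm] -> 8 lines: wto bdzz vsxv pdbm dleh mielt vaq xuy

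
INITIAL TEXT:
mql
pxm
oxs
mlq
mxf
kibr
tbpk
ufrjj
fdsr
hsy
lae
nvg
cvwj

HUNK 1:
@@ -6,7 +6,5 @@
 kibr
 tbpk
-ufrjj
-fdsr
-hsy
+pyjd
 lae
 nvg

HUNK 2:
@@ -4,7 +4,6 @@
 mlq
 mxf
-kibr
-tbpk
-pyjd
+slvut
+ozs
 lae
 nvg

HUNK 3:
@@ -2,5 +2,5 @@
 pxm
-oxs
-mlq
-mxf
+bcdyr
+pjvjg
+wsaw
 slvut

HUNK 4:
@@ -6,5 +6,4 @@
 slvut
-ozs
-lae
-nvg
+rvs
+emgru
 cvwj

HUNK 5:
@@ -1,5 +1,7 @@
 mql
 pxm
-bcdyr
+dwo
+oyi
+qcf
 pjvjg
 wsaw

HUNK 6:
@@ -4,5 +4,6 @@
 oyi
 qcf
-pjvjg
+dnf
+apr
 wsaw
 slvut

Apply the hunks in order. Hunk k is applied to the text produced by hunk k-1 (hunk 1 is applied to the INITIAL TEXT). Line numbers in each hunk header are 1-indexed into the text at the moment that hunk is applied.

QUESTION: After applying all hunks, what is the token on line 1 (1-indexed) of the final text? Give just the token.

Hunk 1: at line 6 remove [ufrjj,fdsr,hsy] add [pyjd] -> 11 lines: mql pxm oxs mlq mxf kibr tbpk pyjd lae nvg cvwj
Hunk 2: at line 4 remove [kibr,tbpk,pyjd] add [slvut,ozs] -> 10 lines: mql pxm oxs mlq mxf slvut ozs lae nvg cvwj
Hunk 3: at line 2 remove [oxs,mlq,mxf] add [bcdyr,pjvjg,wsaw] -> 10 lines: mql pxm bcdyr pjvjg wsaw slvut ozs lae nvg cvwj
Hunk 4: at line 6 remove [ozs,lae,nvg] add [rvs,emgru] -> 9 lines: mql pxm bcdyr pjvjg wsaw slvut rvs emgru cvwj
Hunk 5: at line 1 remove [bcdyr] add [dwo,oyi,qcf] -> 11 lines: mql pxm dwo oyi qcf pjvjg wsaw slvut rvs emgru cvwj
Hunk 6: at line 4 remove [pjvjg] add [dnf,apr] -> 12 lines: mql pxm dwo oyi qcf dnf apr wsaw slvut rvs emgru cvwj
Final line 1: mql

Answer: mql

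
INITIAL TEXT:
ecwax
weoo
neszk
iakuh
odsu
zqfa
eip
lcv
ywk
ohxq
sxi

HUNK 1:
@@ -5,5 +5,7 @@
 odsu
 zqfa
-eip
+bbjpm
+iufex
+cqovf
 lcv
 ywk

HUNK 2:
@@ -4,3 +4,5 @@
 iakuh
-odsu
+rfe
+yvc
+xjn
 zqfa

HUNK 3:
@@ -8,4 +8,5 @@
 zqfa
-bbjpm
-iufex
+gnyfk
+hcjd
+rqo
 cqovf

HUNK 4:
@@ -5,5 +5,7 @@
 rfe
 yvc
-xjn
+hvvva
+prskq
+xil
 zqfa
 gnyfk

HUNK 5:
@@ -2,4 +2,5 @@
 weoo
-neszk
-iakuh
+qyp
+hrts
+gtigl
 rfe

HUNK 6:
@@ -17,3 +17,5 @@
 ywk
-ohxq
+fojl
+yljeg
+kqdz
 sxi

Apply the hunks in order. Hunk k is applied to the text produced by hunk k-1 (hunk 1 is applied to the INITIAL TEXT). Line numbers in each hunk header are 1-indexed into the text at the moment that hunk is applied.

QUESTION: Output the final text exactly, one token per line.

Hunk 1: at line 5 remove [eip] add [bbjpm,iufex,cqovf] -> 13 lines: ecwax weoo neszk iakuh odsu zqfa bbjpm iufex cqovf lcv ywk ohxq sxi
Hunk 2: at line 4 remove [odsu] add [rfe,yvc,xjn] -> 15 lines: ecwax weoo neszk iakuh rfe yvc xjn zqfa bbjpm iufex cqovf lcv ywk ohxq sxi
Hunk 3: at line 8 remove [bbjpm,iufex] add [gnyfk,hcjd,rqo] -> 16 lines: ecwax weoo neszk iakuh rfe yvc xjn zqfa gnyfk hcjd rqo cqovf lcv ywk ohxq sxi
Hunk 4: at line 5 remove [xjn] add [hvvva,prskq,xil] -> 18 lines: ecwax weoo neszk iakuh rfe yvc hvvva prskq xil zqfa gnyfk hcjd rqo cqovf lcv ywk ohxq sxi
Hunk 5: at line 2 remove [neszk,iakuh] add [qyp,hrts,gtigl] -> 19 lines: ecwax weoo qyp hrts gtigl rfe yvc hvvva prskq xil zqfa gnyfk hcjd rqo cqovf lcv ywk ohxq sxi
Hunk 6: at line 17 remove [ohxq] add [fojl,yljeg,kqdz] -> 21 lines: ecwax weoo qyp hrts gtigl rfe yvc hvvva prskq xil zqfa gnyfk hcjd rqo cqovf lcv ywk fojl yljeg kqdz sxi

Answer: ecwax
weoo
qyp
hrts
gtigl
rfe
yvc
hvvva
prskq
xil
zqfa
gnyfk
hcjd
rqo
cqovf
lcv
ywk
fojl
yljeg
kqdz
sxi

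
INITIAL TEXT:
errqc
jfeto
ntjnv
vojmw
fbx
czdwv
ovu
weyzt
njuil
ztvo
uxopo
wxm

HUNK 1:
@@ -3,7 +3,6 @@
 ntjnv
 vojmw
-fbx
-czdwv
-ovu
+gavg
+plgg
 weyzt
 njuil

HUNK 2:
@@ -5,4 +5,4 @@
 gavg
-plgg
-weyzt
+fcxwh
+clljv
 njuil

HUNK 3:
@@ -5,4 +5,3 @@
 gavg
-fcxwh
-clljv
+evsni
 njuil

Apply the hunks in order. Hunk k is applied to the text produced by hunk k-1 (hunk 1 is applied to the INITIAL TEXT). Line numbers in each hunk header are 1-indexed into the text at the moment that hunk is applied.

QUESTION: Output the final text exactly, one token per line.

Hunk 1: at line 3 remove [fbx,czdwv,ovu] add [gavg,plgg] -> 11 lines: errqc jfeto ntjnv vojmw gavg plgg weyzt njuil ztvo uxopo wxm
Hunk 2: at line 5 remove [plgg,weyzt] add [fcxwh,clljv] -> 11 lines: errqc jfeto ntjnv vojmw gavg fcxwh clljv njuil ztvo uxopo wxm
Hunk 3: at line 5 remove [fcxwh,clljv] add [evsni] -> 10 lines: errqc jfeto ntjnv vojmw gavg evsni njuil ztvo uxopo wxm

Answer: errqc
jfeto
ntjnv
vojmw
gavg
evsni
njuil
ztvo
uxopo
wxm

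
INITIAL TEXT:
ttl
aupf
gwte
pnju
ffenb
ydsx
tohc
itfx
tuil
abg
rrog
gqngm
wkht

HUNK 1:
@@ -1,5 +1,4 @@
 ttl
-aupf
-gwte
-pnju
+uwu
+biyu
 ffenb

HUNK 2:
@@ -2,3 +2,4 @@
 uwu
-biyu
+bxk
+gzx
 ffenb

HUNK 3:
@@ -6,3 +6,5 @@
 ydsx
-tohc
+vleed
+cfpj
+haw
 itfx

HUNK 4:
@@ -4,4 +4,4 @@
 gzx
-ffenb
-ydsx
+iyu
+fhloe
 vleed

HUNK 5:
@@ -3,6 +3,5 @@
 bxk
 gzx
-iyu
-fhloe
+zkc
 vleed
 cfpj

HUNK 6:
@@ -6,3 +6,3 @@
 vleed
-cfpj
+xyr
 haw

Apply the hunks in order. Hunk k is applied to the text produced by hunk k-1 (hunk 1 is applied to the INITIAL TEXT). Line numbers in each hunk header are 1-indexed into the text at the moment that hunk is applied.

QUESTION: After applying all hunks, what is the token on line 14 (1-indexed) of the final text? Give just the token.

Hunk 1: at line 1 remove [aupf,gwte,pnju] add [uwu,biyu] -> 12 lines: ttl uwu biyu ffenb ydsx tohc itfx tuil abg rrog gqngm wkht
Hunk 2: at line 2 remove [biyu] add [bxk,gzx] -> 13 lines: ttl uwu bxk gzx ffenb ydsx tohc itfx tuil abg rrog gqngm wkht
Hunk 3: at line 6 remove [tohc] add [vleed,cfpj,haw] -> 15 lines: ttl uwu bxk gzx ffenb ydsx vleed cfpj haw itfx tuil abg rrog gqngm wkht
Hunk 4: at line 4 remove [ffenb,ydsx] add [iyu,fhloe] -> 15 lines: ttl uwu bxk gzx iyu fhloe vleed cfpj haw itfx tuil abg rrog gqngm wkht
Hunk 5: at line 3 remove [iyu,fhloe] add [zkc] -> 14 lines: ttl uwu bxk gzx zkc vleed cfpj haw itfx tuil abg rrog gqngm wkht
Hunk 6: at line 6 remove [cfpj] add [xyr] -> 14 lines: ttl uwu bxk gzx zkc vleed xyr haw itfx tuil abg rrog gqngm wkht
Final line 14: wkht

Answer: wkht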